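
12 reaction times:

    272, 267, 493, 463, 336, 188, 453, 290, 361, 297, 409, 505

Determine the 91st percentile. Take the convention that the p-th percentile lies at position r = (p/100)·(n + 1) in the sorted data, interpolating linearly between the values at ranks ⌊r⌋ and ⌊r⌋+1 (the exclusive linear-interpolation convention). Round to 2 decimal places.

Sorted: 188, 267, 272, 290, 297, 336, 361, 409, 453, 463, 493, 505.
n = 12.
r = (91/100)·(12 + 1) = 11.83.
Rank 11 is 493 and rank 12 is 505.
Interpolate: 493 + 0.83·(505 − 493) = 493 + 0.83·12 = 502.96.

502.96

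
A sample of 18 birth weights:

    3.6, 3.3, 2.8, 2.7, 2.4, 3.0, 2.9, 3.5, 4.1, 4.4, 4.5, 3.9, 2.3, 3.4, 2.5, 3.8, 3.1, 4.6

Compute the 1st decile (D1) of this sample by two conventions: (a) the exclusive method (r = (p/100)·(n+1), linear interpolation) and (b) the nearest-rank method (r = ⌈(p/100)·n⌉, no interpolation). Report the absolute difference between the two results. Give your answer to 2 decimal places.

0.01

Sorted: 2.3, 2.4, 2.5, 2.7, 2.8, 2.9, 3.0, 3.1, 3.3, 3.4, 3.5, 3.6, 3.8, 3.9, 4.1, 4.4, 4.5, 4.6.
n = 18.
(a) r = 1.9; between ranks 1 (2.3) and 2 (2.4): 2.39.
(b) the nearest-rank method: rank 2 → 2.4.
|2.39 − 2.4| = 0.01.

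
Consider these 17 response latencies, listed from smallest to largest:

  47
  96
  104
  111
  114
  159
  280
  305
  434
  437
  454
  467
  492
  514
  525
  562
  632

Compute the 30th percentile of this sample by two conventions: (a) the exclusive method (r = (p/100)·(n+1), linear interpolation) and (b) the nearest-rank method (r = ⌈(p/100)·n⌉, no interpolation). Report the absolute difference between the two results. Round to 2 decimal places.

27.00

n = 17.
(a) r = 5.4; between ranks 5 (114) and 6 (159): 132.
(b) the nearest-rank method: rank 6 → 159.
|132 − 159| = 27.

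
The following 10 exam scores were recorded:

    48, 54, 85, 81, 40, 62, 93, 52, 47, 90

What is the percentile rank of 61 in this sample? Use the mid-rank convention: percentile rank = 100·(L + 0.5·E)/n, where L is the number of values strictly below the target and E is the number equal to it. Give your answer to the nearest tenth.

Sorted: 40, 47, 48, 52, 54, 62, 81, 85, 90, 93.
Count below 61: L = 5; count equal: E = 0; n = 10.
Percentile rank = 100·(5 + 0.5·0)/10 = 100·5/10 = 50.

50.0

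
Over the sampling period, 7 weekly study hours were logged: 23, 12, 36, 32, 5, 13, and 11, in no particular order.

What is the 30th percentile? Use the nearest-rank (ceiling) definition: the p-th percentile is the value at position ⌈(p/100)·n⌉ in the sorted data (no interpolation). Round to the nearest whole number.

12

Sorted: 5, 11, 12, 13, 23, 32, 36.
n = 7.
Position = ⌈30/100 · 7⌉ = ⌈2.1⌉ = 3.
The value at rank 3 is 12.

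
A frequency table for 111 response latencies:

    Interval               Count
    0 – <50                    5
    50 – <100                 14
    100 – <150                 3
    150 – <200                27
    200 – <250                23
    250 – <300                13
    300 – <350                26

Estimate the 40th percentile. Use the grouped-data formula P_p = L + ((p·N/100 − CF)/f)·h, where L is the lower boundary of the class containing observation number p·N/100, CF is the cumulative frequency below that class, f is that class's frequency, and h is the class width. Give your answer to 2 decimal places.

191.48

N = 111; target position k = 40/100 · 111 = 44.4.
Cumulative frequencies: 5, 19, 22, 49, 72, 85, 111.
Observation 44.4 falls in the class 150 – <200.
L = 150, CF = 22, f = 27, h = 50.
P40 = 150 + ((44.4 − 22)/27)·50 = 150 + 41.4815 = 191.481.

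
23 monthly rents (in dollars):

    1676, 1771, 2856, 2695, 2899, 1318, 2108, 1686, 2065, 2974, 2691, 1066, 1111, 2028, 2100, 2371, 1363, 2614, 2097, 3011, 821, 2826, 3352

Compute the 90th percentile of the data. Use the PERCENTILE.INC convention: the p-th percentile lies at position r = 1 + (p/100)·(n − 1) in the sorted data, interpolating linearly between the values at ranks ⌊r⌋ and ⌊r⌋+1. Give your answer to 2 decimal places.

Sorted: 821, 1066, 1111, 1318, 1363, 1676, 1686, 1771, 2028, 2065, 2097, 2100, 2108, 2371, 2614, 2691, 2695, 2826, 2856, 2899, 2974, 3011, 3352.
n = 23.
r = 1 + (90/100)·(23 − 1) = 1 + 19.8 = 20.8.
Rank 20 is 2899 and rank 21 is 2974.
Interpolate: 2899 + 0.8·(2974 − 2899) = 2899 + 0.8·75 = 2959.

2959.00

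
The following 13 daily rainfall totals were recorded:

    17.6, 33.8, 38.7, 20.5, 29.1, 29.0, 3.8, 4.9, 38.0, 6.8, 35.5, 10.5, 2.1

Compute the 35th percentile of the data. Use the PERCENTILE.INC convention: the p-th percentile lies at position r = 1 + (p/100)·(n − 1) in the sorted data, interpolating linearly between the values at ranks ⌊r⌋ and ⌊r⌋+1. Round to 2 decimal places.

11.92

Sorted: 2.1, 3.8, 4.9, 6.8, 10.5, 17.6, 20.5, 29.0, 29.1, 33.8, 35.5, 38.0, 38.7.
n = 13.
r = 1 + (35/100)·(13 − 1) = 1 + 4.2 = 5.2.
Rank 5 is 10.5 and rank 6 is 17.6.
Interpolate: 10.5 + 0.2·(17.6 − 10.5) = 10.5 + 0.2·7.1 = 11.92.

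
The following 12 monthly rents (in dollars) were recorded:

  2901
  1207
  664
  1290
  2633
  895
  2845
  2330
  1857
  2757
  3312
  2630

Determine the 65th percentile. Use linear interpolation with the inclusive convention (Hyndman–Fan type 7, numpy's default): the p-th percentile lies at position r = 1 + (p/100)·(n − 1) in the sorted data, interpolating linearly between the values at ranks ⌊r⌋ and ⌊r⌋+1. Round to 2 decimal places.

2651.60

Sorted: 664, 895, 1207, 1290, 1857, 2330, 2630, 2633, 2757, 2845, 2901, 3312.
n = 12.
r = 1 + (65/100)·(12 − 1) = 1 + 7.15 = 8.15.
Rank 8 is 2633 and rank 9 is 2757.
Interpolate: 2633 + 0.15·(2757 − 2633) = 2633 + 0.15·124 = 2651.6.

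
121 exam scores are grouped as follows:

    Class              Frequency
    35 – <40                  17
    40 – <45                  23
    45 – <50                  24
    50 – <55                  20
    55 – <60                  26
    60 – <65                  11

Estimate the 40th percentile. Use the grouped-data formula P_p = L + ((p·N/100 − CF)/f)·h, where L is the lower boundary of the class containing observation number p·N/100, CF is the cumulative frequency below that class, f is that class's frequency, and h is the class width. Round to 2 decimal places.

46.75

N = 121; target position k = 40/100 · 121 = 48.4.
Cumulative frequencies: 17, 40, 64, 84, 110, 121.
Observation 48.4 falls in the class 45 – <50.
L = 45, CF = 40, f = 24, h = 5.
P40 = 45 + ((48.4 − 40)/24)·5 = 45 + 1.75 = 46.75.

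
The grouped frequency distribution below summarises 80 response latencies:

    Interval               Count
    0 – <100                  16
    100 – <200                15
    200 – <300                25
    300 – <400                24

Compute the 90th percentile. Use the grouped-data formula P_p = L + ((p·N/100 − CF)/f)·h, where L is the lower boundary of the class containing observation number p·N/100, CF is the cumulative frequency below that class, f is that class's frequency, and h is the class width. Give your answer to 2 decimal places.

366.67

N = 80; target position k = 90/100 · 80 = 72.
Cumulative frequencies: 16, 31, 56, 80.
Observation 72 falls in the class 300 – <400.
L = 300, CF = 56, f = 24, h = 100.
P90 = 300 + ((72 − 56)/24)·100 = 300 + 66.6667 = 366.667.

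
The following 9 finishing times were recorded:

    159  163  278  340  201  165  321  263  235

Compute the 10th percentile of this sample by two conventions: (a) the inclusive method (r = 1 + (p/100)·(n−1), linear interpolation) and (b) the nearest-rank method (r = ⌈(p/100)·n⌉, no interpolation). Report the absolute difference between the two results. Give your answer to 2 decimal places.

Sorted: 159, 163, 165, 201, 235, 263, 278, 321, 340.
n = 9.
(a) r = 1.8; between ranks 1 (159) and 2 (163): 162.2.
(b) the nearest-rank method: rank 1 → 159.
|162.2 − 159| = 3.2.

3.20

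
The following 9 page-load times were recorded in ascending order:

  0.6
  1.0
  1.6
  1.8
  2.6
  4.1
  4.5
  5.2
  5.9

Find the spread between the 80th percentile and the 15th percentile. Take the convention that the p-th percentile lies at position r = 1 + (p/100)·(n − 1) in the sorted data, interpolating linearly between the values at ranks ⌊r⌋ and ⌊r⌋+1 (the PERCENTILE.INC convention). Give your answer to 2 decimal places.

3.66

n = 9.
P15: r = 2.2; ranks 2–3 are 1.0, 1.6; interpolating gives 1.12.
P80: r = 7.4; ranks 7–8 are 4.5, 5.2; interpolating gives 4.78.
Difference: 4.78 − 1.12 = 3.66.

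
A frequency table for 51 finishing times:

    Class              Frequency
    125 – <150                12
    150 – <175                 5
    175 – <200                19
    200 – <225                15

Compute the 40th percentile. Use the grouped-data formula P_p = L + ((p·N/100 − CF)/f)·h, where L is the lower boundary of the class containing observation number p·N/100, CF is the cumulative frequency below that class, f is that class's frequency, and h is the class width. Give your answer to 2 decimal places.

N = 51; target position k = 40/100 · 51 = 20.4.
Cumulative frequencies: 12, 17, 36, 51.
Observation 20.4 falls in the class 175 – <200.
L = 175, CF = 17, f = 19, h = 25.
P40 = 175 + ((20.4 − 17)/19)·25 = 175 + 4.47368 = 179.474.

179.47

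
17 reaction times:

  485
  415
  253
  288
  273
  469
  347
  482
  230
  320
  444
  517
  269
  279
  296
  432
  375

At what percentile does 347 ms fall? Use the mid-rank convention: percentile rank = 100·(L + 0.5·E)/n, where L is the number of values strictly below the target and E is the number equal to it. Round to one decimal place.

Sorted: 230, 253, 269, 273, 279, 288, 296, 320, 347, 375, 415, 432, 444, 469, 482, 485, 517.
Count below 347: L = 8; count equal: E = 1; n = 17.
Percentile rank = 100·(8 + 0.5·1)/17 = 100·8.5/17 = 50.

50.0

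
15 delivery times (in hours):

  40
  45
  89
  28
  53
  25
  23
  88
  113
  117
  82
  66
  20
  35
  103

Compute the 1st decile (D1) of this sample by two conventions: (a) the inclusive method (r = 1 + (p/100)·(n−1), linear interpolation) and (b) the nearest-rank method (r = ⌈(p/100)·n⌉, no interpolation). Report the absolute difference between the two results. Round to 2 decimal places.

0.80

Sorted: 20, 23, 25, 28, 35, 40, 45, 53, 66, 82, 88, 89, 103, 113, 117.
n = 15.
(a) r = 2.4; between ranks 2 (23) and 3 (25): 23.8.
(b) the nearest-rank method: rank 2 → 23.
|23.8 − 23| = 0.8.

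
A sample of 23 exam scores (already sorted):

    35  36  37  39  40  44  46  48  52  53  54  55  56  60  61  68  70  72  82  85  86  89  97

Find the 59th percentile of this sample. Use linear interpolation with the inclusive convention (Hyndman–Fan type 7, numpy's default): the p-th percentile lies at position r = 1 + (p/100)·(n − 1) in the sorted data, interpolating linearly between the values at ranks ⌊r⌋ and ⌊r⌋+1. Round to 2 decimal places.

59.92

n = 23.
r = 1 + (59/100)·(23 − 1) = 1 + 12.98 = 13.98.
Rank 13 is 56 and rank 14 is 60.
Interpolate: 56 + 0.98·(60 − 56) = 56 + 0.98·4 = 59.92.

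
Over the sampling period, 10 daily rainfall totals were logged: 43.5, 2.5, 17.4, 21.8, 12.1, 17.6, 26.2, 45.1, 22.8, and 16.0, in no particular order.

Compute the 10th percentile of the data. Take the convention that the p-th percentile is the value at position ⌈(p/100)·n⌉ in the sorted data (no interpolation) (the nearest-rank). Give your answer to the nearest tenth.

Sorted: 2.5, 12.1, 16.0, 17.4, 17.6, 21.8, 22.8, 26.2, 43.5, 45.1.
n = 10.
Position = ⌈10/100 · 10⌉ = ⌈1⌉ = 1.
The value at rank 1 is 2.5.

2.5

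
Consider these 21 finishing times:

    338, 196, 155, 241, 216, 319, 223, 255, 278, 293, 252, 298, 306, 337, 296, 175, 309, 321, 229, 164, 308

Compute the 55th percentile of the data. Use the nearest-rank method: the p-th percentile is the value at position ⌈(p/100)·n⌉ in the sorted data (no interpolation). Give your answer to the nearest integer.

293

Sorted: 155, 164, 175, 196, 216, 223, 229, 241, 252, 255, 278, 293, 296, 298, 306, 308, 309, 319, 321, 337, 338.
n = 21.
Position = ⌈55/100 · 21⌉ = ⌈11.55⌉ = 12.
The value at rank 12 is 293.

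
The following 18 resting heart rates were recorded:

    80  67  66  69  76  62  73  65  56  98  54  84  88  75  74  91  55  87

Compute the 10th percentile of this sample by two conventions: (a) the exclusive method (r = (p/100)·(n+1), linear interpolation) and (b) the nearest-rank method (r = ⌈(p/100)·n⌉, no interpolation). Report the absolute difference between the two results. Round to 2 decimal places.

Sorted: 54, 55, 56, 62, 65, 66, 67, 69, 73, 74, 75, 76, 80, 84, 87, 88, 91, 98.
n = 18.
(a) r = 1.9; between ranks 1 (54) and 2 (55): 54.9.
(b) the nearest-rank method: rank 2 → 55.
|54.9 − 55| = 0.1.

0.10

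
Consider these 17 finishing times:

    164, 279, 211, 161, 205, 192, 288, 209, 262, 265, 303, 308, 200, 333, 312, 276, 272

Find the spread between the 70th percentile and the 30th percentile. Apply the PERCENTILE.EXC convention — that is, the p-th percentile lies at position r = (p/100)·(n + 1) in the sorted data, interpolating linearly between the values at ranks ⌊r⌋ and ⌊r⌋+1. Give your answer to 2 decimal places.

77.80

Sorted: 161, 164, 192, 200, 205, 209, 211, 262, 265, 272, 276, 279, 288, 303, 308, 312, 333.
n = 17.
P30: r = 5.4; ranks 5–6 are 205, 209; interpolating gives 206.6.
P70: r = 12.6; ranks 12–13 are 279, 288; interpolating gives 284.4.
Difference: 284.4 − 206.6 = 77.8.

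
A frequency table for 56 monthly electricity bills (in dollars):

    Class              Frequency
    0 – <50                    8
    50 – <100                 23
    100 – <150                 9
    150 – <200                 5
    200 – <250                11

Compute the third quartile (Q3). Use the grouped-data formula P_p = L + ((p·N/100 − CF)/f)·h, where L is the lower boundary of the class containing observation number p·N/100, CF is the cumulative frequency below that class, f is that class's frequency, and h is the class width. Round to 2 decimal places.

170.00

N = 56; target position k = 75/100 · 56 = 42.
Cumulative frequencies: 8, 31, 40, 45, 56.
Observation 42 falls in the class 150 – <200.
L = 150, CF = 40, f = 5, h = 50.
P75 = 150 + ((42 − 40)/5)·50 = 150 + 20 = 170.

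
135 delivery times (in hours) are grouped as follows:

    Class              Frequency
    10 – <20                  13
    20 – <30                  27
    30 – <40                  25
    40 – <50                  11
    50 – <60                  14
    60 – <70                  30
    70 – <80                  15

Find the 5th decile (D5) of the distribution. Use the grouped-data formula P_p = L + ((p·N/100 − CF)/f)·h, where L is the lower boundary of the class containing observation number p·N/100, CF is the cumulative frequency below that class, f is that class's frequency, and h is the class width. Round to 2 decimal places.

42.27

N = 135; target position k = 50/100 · 135 = 67.5.
Cumulative frequencies: 13, 40, 65, 76, 90, 120, 135.
Observation 67.5 falls in the class 40 – <50.
L = 40, CF = 65, f = 11, h = 10.
P50 = 40 + ((67.5 − 65)/11)·10 = 40 + 2.27273 = 42.2727.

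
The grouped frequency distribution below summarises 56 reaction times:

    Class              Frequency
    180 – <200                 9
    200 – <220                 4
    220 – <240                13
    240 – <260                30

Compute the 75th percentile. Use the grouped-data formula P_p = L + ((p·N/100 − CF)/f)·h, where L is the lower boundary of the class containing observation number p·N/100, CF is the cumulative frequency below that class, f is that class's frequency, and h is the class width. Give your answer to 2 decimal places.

250.67

N = 56; target position k = 75/100 · 56 = 42.
Cumulative frequencies: 9, 13, 26, 56.
Observation 42 falls in the class 240 – <260.
L = 240, CF = 26, f = 30, h = 20.
P75 = 240 + ((42 − 26)/30)·20 = 240 + 10.6667 = 250.667.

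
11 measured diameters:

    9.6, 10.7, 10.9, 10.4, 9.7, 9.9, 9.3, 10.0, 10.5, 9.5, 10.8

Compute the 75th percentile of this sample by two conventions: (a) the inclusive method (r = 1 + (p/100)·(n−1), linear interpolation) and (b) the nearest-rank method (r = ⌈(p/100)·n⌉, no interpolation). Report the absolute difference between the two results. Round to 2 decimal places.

0.10

Sorted: 9.3, 9.5, 9.6, 9.7, 9.9, 10.0, 10.4, 10.5, 10.7, 10.8, 10.9.
n = 11.
(a) r = 8.5; between ranks 8 (10.5) and 9 (10.7): 10.6.
(b) the nearest-rank method: rank 9 → 10.7.
|10.6 − 10.7| = 0.1.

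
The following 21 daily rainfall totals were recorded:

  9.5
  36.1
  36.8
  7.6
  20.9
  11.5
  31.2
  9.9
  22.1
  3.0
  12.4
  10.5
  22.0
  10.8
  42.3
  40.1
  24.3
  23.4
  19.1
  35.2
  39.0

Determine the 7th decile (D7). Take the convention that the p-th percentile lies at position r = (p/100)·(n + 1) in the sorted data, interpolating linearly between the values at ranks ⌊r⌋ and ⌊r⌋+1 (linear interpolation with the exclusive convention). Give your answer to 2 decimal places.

32.80

Sorted: 3.0, 7.6, 9.5, 9.9, 10.5, 10.8, 11.5, 12.4, 19.1, 20.9, 22.0, 22.1, 23.4, 24.3, 31.2, 35.2, 36.1, 36.8, 39.0, 40.1, 42.3.
n = 21.
r = (70/100)·(21 + 1) = 15.4.
Rank 15 is 31.2 and rank 16 is 35.2.
Interpolate: 31.2 + 0.4·(35.2 − 31.2) = 31.2 + 0.4·4 = 32.8.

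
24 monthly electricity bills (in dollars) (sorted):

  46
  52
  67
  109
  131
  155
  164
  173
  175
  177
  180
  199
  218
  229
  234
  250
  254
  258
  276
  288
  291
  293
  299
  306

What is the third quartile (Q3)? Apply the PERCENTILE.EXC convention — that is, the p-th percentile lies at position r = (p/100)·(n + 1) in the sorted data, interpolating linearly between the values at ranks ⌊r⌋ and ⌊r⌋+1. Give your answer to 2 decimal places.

271.50

n = 24.
r = (75/100)·(24 + 1) = 18.75.
Rank 18 is 258 and rank 19 is 276.
Interpolate: 258 + 0.75·(276 − 258) = 258 + 0.75·18 = 271.5.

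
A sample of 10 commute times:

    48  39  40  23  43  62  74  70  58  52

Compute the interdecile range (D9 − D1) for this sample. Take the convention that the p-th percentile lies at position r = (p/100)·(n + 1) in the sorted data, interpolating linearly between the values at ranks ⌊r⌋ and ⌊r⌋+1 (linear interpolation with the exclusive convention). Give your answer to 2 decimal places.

Sorted: 23, 39, 40, 43, 48, 52, 58, 62, 70, 74.
n = 10.
P10: r = 1.1; ranks 1–2 are 23, 39; interpolating gives 24.6.
P90: r = 9.9; ranks 9–10 are 70, 74; interpolating gives 73.6.
Difference: 73.6 − 24.6 = 49.

49.00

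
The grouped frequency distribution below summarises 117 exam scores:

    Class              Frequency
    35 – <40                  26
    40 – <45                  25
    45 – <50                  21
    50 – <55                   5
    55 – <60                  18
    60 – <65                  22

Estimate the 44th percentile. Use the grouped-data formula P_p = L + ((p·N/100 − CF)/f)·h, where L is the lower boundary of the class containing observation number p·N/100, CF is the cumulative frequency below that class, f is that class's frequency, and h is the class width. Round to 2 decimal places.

N = 117; target position k = 44/100 · 117 = 51.48.
Cumulative frequencies: 26, 51, 72, 77, 95, 117.
Observation 51.48 falls in the class 45 – <50.
L = 45, CF = 51, f = 21, h = 5.
P44 = 45 + ((51.48 − 51)/21)·5 = 45 + 0.114286 = 45.1143.

45.11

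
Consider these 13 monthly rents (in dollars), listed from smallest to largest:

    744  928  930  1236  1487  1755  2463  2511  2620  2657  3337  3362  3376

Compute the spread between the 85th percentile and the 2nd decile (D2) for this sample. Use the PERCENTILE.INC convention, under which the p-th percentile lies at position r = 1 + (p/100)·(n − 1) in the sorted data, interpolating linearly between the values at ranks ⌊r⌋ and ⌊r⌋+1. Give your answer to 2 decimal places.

n = 13.
P20: r = 3.4; ranks 3–4 are 930, 1236; interpolating gives 1052.4.
P85: r = 11.2; ranks 11–12 are 3337, 3362; interpolating gives 3342.
Difference: 3342 − 1052.4 = 2289.6.

2289.60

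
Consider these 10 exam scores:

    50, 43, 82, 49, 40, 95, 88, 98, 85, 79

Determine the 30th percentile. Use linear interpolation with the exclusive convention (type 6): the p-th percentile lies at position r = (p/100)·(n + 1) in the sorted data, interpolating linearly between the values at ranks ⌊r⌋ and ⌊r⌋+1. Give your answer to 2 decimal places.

Sorted: 40, 43, 49, 50, 79, 82, 85, 88, 95, 98.
n = 10.
r = (30/100)·(10 + 1) = 3.3.
Rank 3 is 49 and rank 4 is 50.
Interpolate: 49 + 0.3·(50 − 49) = 49 + 0.3·1 = 49.3.

49.30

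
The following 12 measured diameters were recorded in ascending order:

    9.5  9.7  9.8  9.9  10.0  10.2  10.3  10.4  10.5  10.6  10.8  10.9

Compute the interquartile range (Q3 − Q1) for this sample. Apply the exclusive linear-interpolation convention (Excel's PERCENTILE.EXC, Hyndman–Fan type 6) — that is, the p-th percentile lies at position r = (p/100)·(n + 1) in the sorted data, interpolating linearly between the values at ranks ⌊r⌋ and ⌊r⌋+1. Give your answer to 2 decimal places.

0.75

n = 12.
P25: r = 3.25; ranks 3–4 are 9.8, 9.9; interpolating gives 9.825.
P75: r = 9.75; ranks 9–10 are 10.5, 10.6; interpolating gives 10.575.
Difference: 10.575 − 9.825 = 0.75.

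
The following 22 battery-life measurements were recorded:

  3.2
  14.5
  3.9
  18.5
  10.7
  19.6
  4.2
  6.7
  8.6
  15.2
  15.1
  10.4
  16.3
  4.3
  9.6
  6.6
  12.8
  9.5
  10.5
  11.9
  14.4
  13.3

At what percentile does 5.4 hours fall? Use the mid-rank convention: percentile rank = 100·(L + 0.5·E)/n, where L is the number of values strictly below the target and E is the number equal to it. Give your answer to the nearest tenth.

18.2

Sorted: 3.2, 3.9, 4.2, 4.3, 6.6, 6.7, 8.6, 9.5, 9.6, 10.4, 10.5, 10.7, 11.9, 12.8, 13.3, 14.4, 14.5, 15.1, 15.2, 16.3, 18.5, 19.6.
Count below 5.4: L = 4; count equal: E = 0; n = 22.
Percentile rank = 100·(4 + 0.5·0)/22 = 100·4/22 = 18.18.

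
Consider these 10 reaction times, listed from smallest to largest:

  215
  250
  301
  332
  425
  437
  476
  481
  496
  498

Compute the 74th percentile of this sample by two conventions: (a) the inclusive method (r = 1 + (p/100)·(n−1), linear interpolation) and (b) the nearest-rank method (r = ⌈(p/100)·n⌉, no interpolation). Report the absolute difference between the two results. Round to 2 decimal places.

n = 10.
(a) r = 7.66; between ranks 7 (476) and 8 (481): 479.3.
(b) the nearest-rank method: rank 8 → 481.
|479.3 − 481| = 1.7.

1.70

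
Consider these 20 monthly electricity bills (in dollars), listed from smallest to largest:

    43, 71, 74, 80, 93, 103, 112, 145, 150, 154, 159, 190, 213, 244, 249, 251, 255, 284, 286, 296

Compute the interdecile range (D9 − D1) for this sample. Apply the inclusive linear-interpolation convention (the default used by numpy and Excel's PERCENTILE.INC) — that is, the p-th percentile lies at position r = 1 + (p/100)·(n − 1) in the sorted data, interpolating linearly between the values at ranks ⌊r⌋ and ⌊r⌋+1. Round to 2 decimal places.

n = 20.
P10: r = 2.9; ranks 2–3 are 71, 74; interpolating gives 73.7.
P90: r = 18.1; ranks 18–19 are 284, 286; interpolating gives 284.2.
Difference: 284.2 − 73.7 = 210.5.

210.50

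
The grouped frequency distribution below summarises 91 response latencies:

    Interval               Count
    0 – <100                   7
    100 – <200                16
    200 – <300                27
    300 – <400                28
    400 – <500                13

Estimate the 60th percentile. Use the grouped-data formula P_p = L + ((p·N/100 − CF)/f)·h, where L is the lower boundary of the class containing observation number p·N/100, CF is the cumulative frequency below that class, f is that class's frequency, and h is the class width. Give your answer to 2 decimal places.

316.43

N = 91; target position k = 60/100 · 91 = 54.6.
Cumulative frequencies: 7, 23, 50, 78, 91.
Observation 54.6 falls in the class 300 – <400.
L = 300, CF = 50, f = 28, h = 100.
P60 = 300 + ((54.6 − 50)/28)·100 = 300 + 16.4286 = 316.429.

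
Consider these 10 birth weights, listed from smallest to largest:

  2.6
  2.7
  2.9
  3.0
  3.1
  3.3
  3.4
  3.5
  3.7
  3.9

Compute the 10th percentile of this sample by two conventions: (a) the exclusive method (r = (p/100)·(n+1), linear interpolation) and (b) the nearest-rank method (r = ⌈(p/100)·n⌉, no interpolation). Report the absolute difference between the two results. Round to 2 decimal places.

n = 10.
(a) r = 1.1; between ranks 1 (2.6) and 2 (2.7): 2.61.
(b) the nearest-rank method: rank 1 → 2.6.
|2.61 − 2.6| = 0.01.

0.01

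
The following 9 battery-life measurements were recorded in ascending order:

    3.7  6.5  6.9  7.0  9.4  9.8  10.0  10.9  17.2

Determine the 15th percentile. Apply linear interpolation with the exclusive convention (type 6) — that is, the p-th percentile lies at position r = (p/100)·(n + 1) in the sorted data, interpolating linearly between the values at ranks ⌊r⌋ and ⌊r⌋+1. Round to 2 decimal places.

n = 9.
r = (15/100)·(9 + 1) = 1.5.
Rank 1 is 3.7 and rank 2 is 6.5.
Interpolate: 3.7 + 0.5·(6.5 − 3.7) = 3.7 + 0.5·2.8 = 5.1.

5.10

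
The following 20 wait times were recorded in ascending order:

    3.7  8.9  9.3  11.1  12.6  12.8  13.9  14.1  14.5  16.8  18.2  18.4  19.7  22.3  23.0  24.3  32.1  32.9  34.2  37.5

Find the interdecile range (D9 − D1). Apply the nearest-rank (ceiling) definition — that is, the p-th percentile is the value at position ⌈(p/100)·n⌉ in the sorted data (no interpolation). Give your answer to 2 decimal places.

24.00

n = 20.
P10: rank ⌈10/100·20⌉ = 2 → 8.9.
P90: rank ⌈90/100·20⌉ = 18 → 32.9.
Difference: 32.9 − 8.9 = 24.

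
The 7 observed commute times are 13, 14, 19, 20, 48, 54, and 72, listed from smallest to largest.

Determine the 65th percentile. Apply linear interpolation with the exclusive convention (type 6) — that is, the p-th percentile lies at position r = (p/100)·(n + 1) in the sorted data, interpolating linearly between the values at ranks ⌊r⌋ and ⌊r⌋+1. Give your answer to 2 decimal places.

n = 7.
r = (65/100)·(7 + 1) = 5.2.
Rank 5 is 48 and rank 6 is 54.
Interpolate: 48 + 0.2·(54 − 48) = 48 + 0.2·6 = 49.2.

49.20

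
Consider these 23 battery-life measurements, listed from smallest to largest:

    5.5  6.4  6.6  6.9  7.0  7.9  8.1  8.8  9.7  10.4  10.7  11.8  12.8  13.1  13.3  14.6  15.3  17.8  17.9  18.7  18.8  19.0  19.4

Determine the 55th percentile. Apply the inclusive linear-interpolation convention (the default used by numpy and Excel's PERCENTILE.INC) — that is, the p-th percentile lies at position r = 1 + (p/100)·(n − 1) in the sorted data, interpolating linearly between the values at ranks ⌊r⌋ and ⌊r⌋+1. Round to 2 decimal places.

12.83

n = 23.
r = 1 + (55/100)·(23 − 1) = 1 + 12.1 = 13.1.
Rank 13 is 12.8 and rank 14 is 13.1.
Interpolate: 12.8 + 0.1·(13.1 − 12.8) = 12.8 + 0.1·0.3 = 12.83.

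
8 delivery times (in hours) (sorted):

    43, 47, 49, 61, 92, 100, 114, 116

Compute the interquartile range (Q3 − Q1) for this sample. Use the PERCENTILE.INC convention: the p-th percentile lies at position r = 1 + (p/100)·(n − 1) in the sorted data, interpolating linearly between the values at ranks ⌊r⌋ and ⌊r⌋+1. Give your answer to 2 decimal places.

n = 8.
P25: r = 2.75; ranks 2–3 are 47, 49; interpolating gives 48.5.
P75: r = 6.25; ranks 6–7 are 100, 114; interpolating gives 103.5.
Difference: 103.5 − 48.5 = 55.

55.00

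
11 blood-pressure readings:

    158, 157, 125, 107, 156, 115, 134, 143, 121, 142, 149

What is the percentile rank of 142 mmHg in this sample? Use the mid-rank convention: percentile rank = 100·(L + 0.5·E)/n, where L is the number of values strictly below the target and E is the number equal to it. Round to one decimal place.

50.0

Sorted: 107, 115, 121, 125, 134, 142, 143, 149, 156, 157, 158.
Count below 142: L = 5; count equal: E = 1; n = 11.
Percentile rank = 100·(5 + 0.5·1)/11 = 100·5.5/11 = 50.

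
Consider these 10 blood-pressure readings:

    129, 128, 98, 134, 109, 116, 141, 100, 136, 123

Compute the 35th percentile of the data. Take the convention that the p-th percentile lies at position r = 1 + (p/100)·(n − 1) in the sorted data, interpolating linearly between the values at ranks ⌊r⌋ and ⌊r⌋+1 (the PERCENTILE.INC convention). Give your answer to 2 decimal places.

117.05

Sorted: 98, 100, 109, 116, 123, 128, 129, 134, 136, 141.
n = 10.
r = 1 + (35/100)·(10 − 1) = 1 + 3.15 = 4.15.
Rank 4 is 116 and rank 5 is 123.
Interpolate: 116 + 0.15·(123 − 116) = 116 + 0.15·7 = 117.05.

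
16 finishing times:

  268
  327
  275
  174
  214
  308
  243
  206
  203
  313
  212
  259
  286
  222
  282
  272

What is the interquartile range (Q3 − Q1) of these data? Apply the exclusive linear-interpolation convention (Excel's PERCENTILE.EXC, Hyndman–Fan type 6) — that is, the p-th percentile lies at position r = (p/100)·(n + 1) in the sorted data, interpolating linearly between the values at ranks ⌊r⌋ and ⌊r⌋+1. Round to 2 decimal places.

72.50

Sorted: 174, 203, 206, 212, 214, 222, 243, 259, 268, 272, 275, 282, 286, 308, 313, 327.
n = 16.
P25: r = 4.25; ranks 4–5 are 212, 214; interpolating gives 212.5.
P75: r = 12.75; ranks 12–13 are 282, 286; interpolating gives 285.
Difference: 285 − 212.5 = 72.5.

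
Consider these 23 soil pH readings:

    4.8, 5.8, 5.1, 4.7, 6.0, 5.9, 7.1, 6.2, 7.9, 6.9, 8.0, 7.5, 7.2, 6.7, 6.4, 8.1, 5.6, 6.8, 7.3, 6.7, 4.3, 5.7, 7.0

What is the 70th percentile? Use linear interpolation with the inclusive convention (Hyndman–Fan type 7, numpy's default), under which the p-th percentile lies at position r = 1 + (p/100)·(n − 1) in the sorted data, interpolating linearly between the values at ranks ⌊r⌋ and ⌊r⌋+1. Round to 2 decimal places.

Sorted: 4.3, 4.7, 4.8, 5.1, 5.6, 5.7, 5.8, 5.9, 6.0, 6.2, 6.4, 6.7, 6.7, 6.8, 6.9, 7.0, 7.1, 7.2, 7.3, 7.5, 7.9, 8.0, 8.1.
n = 23.
r = 1 + (70/100)·(23 − 1) = 1 + 15.4 = 16.4.
Rank 16 is 7.0 and rank 17 is 7.1.
Interpolate: 7.0 + 0.4·(7.1 − 7.0) = 7.0 + 0.4·0.1 = 7.04.

7.04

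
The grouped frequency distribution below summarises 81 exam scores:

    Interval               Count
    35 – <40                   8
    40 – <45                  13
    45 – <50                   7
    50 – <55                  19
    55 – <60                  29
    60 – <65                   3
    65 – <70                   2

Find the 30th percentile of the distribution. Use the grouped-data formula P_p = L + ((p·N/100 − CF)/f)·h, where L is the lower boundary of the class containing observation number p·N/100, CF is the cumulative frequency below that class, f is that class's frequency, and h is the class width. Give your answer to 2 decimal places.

47.36

N = 81; target position k = 30/100 · 81 = 24.3.
Cumulative frequencies: 8, 21, 28, 47, 76, 79, 81.
Observation 24.3 falls in the class 45 – <50.
L = 45, CF = 21, f = 7, h = 5.
P30 = 45 + ((24.3 − 21)/7)·5 = 45 + 2.35714 = 47.3571.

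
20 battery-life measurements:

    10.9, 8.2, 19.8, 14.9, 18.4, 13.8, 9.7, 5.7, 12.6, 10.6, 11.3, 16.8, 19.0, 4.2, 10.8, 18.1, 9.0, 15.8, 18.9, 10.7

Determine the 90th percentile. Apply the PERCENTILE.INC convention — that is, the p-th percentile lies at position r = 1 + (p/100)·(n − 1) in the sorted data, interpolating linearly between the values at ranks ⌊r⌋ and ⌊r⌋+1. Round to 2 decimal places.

18.91

Sorted: 4.2, 5.7, 8.2, 9.0, 9.7, 10.6, 10.7, 10.8, 10.9, 11.3, 12.6, 13.8, 14.9, 15.8, 16.8, 18.1, 18.4, 18.9, 19.0, 19.8.
n = 20.
r = 1 + (90/100)·(20 − 1) = 1 + 17.1 = 18.1.
Rank 18 is 18.9 and rank 19 is 19.0.
Interpolate: 18.9 + 0.1·(19.0 − 18.9) = 18.9 + 0.1·0.1 = 18.91.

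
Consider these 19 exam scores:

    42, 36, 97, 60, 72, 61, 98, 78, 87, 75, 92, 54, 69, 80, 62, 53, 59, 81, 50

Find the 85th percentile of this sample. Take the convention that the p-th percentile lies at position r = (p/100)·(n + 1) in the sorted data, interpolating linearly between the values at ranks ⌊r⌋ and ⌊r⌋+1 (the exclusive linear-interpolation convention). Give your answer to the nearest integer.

92

Sorted: 36, 42, 50, 53, 54, 59, 60, 61, 62, 69, 72, 75, 78, 80, 81, 87, 92, 97, 98.
n = 19.
r = (85/100)·(19 + 1) = 17.
r is an integer, so P85 is the value at rank 17: 92.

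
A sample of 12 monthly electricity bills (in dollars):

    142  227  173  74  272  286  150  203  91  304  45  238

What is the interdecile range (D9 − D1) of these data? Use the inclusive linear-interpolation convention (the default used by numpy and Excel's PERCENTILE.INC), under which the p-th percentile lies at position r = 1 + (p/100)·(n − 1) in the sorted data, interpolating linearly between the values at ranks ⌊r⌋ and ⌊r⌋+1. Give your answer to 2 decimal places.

208.90

Sorted: 45, 74, 91, 142, 150, 173, 203, 227, 238, 272, 286, 304.
n = 12.
P10: r = 2.1; ranks 2–3 are 74, 91; interpolating gives 75.7.
P90: r = 10.9; ranks 10–11 are 272, 286; interpolating gives 284.6.
Difference: 284.6 − 75.7 = 208.9.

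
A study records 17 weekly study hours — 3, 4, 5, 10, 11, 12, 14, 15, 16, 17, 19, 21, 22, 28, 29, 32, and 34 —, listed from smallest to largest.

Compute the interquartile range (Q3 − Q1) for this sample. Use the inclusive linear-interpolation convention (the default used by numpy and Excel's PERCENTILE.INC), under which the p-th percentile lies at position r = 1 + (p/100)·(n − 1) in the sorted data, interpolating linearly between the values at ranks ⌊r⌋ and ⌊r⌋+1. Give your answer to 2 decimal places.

11.00

n = 17.
P25: r = 5 (integer) → 11.
P75: r = 13 (integer) → 22.
Difference: 22 − 11 = 11.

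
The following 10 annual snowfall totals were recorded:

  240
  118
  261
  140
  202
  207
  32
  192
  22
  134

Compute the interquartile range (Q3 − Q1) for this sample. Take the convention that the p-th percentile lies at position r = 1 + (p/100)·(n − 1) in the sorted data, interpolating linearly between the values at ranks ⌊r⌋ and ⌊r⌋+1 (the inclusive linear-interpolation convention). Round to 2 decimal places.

83.75

Sorted: 22, 32, 118, 134, 140, 192, 202, 207, 240, 261.
n = 10.
P25: r = 3.25; ranks 3–4 are 118, 134; interpolating gives 122.
P75: r = 7.75; ranks 7–8 are 202, 207; interpolating gives 205.75.
Difference: 205.75 − 122 = 83.75.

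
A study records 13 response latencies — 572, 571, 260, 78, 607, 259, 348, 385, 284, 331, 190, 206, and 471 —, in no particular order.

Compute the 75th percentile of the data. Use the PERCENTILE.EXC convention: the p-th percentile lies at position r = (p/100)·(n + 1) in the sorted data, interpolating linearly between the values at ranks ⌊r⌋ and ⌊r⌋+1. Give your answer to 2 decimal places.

521.00

Sorted: 78, 190, 206, 259, 260, 284, 331, 348, 385, 471, 571, 572, 607.
n = 13.
r = (75/100)·(13 + 1) = 10.5.
Rank 10 is 471 and rank 11 is 571.
Interpolate: 471 + 0.5·(571 − 471) = 471 + 0.5·100 = 521.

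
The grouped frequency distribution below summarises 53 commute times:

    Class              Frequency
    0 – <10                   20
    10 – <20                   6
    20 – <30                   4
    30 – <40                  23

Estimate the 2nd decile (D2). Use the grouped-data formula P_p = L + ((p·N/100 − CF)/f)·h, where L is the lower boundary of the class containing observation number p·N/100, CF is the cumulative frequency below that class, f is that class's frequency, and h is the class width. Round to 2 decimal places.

N = 53; target position k = 20/100 · 53 = 10.6.
Cumulative frequencies: 20, 26, 30, 53.
Observation 10.6 falls in the class 0 – <10.
L = 0, CF = 0, f = 20, h = 10.
P20 = 0 + ((10.6 − 0)/20)·10 = 0 + 5.3 = 5.3.

5.30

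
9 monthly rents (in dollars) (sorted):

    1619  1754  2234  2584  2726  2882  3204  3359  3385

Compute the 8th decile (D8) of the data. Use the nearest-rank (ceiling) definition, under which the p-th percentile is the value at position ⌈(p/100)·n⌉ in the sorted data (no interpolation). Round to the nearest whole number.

3359

n = 9.
Position = ⌈80/100 · 9⌉ = ⌈7.2⌉ = 8.
The value at rank 8 is 3359.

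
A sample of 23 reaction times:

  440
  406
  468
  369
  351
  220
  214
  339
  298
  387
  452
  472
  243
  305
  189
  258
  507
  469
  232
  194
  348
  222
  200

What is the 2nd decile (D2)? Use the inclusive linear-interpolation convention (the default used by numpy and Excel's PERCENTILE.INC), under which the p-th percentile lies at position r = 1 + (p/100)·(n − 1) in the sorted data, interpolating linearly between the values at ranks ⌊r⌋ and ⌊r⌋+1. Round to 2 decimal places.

220.80

Sorted: 189, 194, 200, 214, 220, 222, 232, 243, 258, 298, 305, 339, 348, 351, 369, 387, 406, 440, 452, 468, 469, 472, 507.
n = 23.
r = 1 + (20/100)·(23 − 1) = 1 + 4.4 = 5.4.
Rank 5 is 220 and rank 6 is 222.
Interpolate: 220 + 0.4·(222 − 220) = 220 + 0.4·2 = 220.8.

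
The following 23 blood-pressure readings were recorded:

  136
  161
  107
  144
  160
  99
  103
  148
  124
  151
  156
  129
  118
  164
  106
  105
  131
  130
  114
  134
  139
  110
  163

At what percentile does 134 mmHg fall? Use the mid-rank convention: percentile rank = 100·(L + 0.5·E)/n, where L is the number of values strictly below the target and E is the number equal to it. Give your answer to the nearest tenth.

54.3

Sorted: 99, 103, 105, 106, 107, 110, 114, 118, 124, 129, 130, 131, 134, 136, 139, 144, 148, 151, 156, 160, 161, 163, 164.
Count below 134: L = 12; count equal: E = 1; n = 23.
Percentile rank = 100·(12 + 0.5·1)/23 = 100·12.5/23 = 54.35.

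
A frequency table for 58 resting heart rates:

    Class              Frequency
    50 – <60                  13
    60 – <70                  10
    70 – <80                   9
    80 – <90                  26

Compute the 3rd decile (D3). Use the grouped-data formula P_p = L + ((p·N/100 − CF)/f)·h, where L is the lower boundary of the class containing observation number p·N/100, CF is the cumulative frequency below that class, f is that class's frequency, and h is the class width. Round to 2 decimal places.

N = 58; target position k = 30/100 · 58 = 17.4.
Cumulative frequencies: 13, 23, 32, 58.
Observation 17.4 falls in the class 60 – <70.
L = 60, CF = 13, f = 10, h = 10.
P30 = 60 + ((17.4 − 13)/10)·10 = 60 + 4.4 = 64.4.

64.40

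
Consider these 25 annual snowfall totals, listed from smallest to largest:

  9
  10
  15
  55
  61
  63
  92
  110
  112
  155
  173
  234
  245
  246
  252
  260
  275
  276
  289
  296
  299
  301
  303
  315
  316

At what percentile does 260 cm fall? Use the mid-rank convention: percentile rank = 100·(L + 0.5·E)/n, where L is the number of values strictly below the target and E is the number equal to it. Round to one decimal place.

Count below 260: L = 15; count equal: E = 1; n = 25.
Percentile rank = 100·(15 + 0.5·1)/25 = 100·15.5/25 = 62.

62.0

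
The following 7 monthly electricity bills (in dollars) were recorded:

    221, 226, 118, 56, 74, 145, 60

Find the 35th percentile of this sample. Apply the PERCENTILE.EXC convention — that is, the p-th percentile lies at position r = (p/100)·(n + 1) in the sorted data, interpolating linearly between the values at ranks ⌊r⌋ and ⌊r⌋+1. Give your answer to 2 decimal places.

71.20

Sorted: 56, 60, 74, 118, 145, 221, 226.
n = 7.
r = (35/100)·(7 + 1) = 2.8.
Rank 2 is 60 and rank 3 is 74.
Interpolate: 60 + 0.8·(74 − 60) = 60 + 0.8·14 = 71.2.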